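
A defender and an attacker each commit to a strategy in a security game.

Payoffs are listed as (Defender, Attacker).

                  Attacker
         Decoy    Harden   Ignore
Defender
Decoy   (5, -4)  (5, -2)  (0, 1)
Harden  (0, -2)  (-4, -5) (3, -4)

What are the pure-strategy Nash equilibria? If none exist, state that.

Defender against Decoy: payoffs 5, 0 → best response Decoy.
Defender against Harden: payoffs 5, -4 → best response Decoy.
Defender against Ignore: payoffs 0, 3 → best response Harden.
Attacker against Decoy: payoffs -4, -2, 1 → best response Ignore.
Attacker against Harden: payoffs -2, -5, -4 → best response Decoy.
No profile is a mutual best response for all players.

This game has no pure Nash equilibrium.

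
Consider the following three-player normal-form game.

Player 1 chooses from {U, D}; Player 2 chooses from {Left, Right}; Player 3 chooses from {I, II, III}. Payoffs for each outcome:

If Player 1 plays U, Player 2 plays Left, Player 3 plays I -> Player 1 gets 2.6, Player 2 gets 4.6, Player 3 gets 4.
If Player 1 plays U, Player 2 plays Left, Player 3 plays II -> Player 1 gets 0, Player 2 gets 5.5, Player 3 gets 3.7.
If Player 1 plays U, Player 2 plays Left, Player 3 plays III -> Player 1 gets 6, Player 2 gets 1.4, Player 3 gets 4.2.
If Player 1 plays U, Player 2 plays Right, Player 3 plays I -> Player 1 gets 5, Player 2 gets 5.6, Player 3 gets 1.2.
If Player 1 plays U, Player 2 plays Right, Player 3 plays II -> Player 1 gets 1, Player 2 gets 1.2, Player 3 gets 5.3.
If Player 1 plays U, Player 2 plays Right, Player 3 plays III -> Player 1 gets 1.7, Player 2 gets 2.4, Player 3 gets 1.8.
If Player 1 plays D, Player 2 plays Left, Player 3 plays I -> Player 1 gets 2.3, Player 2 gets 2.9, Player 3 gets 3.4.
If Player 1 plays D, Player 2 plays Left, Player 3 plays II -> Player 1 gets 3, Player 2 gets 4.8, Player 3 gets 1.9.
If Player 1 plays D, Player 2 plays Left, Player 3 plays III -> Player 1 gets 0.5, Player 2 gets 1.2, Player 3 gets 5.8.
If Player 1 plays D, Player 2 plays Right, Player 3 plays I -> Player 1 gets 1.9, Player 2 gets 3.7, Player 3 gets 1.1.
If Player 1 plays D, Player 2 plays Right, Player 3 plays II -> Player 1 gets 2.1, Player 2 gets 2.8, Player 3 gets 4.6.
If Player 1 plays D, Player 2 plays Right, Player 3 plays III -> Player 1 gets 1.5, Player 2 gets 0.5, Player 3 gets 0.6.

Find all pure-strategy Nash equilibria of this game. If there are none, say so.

For each strategy profile, look for a profitable unilateral deviation.
(U, Left, I): Player 2 can switch to Right (4.6 → 5.6). Not NE.
(U, Left, II): Player 1 can switch to D (0 → 3). Not NE.
(U, Left, III): Player 2 can switch to Right (1.4 → 2.4). Not NE.
(U, Right, I): Player 3 can switch to II (1.2 → 5.3). Not NE.
(U, Right, II): Player 1 can switch to D (1 → 2.1). Not NE.
(U, Right, III): Player 3 can switch to II (1.8 → 5.3). Not NE.
(D, Left, I): Player 1 can switch to U (2.3 → 2.6). Not NE.
(D, Left, II): Player 3 can switch to I (1.9 → 3.4). Not NE.
(The remaining 4 profiles each have a profitable deviation by the same check.)

There is no pure-strategy Nash equilibrium.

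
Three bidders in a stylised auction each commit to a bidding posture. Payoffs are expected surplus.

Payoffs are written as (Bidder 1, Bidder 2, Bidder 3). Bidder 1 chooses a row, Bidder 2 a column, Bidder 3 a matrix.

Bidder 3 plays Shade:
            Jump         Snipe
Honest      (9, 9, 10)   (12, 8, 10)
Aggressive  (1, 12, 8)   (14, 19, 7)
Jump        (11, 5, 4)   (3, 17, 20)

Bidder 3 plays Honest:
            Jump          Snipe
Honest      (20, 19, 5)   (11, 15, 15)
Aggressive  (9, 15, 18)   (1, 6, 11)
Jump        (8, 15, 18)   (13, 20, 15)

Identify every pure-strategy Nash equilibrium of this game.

(Honest, Jump, Shade): Bidder 1 can switch to Jump (9 → 11). Not NE.
(Honest, Jump, Honest): Bidder 3 can switch to Shade (5 → 10). Not NE.
(Honest, Snipe, Shade): Bidder 1 can switch to Aggressive (12 → 14). Not NE.
(Honest, Snipe, Honest): Bidder 1 can switch to Jump (11 → 13). Not NE.
(Aggressive, Jump, Shade): Bidder 1 can switch to Honest (1 → 9). Not NE.
(Aggressive, Jump, Honest): Bidder 1 can switch to Honest (9 → 20). Not NE.
(The remaining 6 profiles each have a profitable deviation by the same check.)

This game has no pure Nash equilibrium.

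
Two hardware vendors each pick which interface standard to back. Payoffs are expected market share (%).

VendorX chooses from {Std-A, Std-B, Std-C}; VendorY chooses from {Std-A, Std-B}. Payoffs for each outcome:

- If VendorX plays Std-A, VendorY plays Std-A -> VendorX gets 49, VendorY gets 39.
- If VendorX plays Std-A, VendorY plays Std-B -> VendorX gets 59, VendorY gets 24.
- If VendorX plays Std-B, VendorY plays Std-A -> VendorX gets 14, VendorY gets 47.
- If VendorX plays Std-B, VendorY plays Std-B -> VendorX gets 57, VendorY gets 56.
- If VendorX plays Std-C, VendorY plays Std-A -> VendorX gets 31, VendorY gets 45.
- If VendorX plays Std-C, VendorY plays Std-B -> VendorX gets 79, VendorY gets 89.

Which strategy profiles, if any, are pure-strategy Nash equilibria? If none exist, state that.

Check each profile: it is a Nash equilibrium iff no player can strictly gain by switching unilaterally.
(Std-A, Std-A): VendorX gets 49, best alternative 31; VendorY gets 39, best alternative 24. No profitable deviation — NE.
(Std-A, Std-B): VendorX can switch to Std-C (59 → 79). Not NE.
(Std-B, Std-A): VendorX can switch to Std-A (14 → 49). Not NE.
(Std-B, Std-B): VendorX can switch to Std-A (57 → 59). Not NE.
(Std-C, Std-A): VendorX can switch to Std-A (31 → 49). Not NE.
(Std-C, Std-B): VendorX gets 79, best alternative 59; VendorY gets 89, best alternative 45. No profitable deviation — NE.

Pure-strategy Nash equilibria: (Std-A, Std-A); (Std-C, Std-B)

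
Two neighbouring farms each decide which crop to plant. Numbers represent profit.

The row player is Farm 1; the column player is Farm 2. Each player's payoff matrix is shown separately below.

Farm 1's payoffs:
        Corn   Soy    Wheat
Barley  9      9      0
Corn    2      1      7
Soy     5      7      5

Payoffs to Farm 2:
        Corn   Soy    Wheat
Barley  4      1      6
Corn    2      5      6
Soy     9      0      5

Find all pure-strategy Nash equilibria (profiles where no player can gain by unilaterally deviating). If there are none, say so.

(Corn, Wheat)

(Barley, Corn): Farm 2 can switch to Wheat (4 → 6). Not NE.
(Barley, Soy): Farm 2 can switch to Corn (1 → 4). Not NE.
(Barley, Wheat): Farm 1 can switch to Corn (0 → 7). Not NE.
(Corn, Corn): Farm 1 can switch to Barley (2 → 9). Not NE.
(Corn, Soy): Farm 1 can switch to Barley (1 → 9). Not NE.
(Corn, Wheat): Farm 1 gets 7, best alternative 5; Farm 2 gets 6, best alternative 5. No profitable deviation — NE.
(Soy, Corn): Farm 1 can switch to Barley (5 → 9). Not NE.
(Soy, Soy): Farm 1 can switch to Barley (7 → 9). Not NE.
(Soy, Wheat): Farm 1 can switch to Corn (5 → 7). Not NE.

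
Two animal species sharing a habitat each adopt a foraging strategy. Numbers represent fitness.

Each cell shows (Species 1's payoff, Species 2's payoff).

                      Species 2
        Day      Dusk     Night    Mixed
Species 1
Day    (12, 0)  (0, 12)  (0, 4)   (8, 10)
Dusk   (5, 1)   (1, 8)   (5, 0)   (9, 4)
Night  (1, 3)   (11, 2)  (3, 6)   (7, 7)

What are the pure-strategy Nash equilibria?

(Day, Day): Species 2 can switch to Dusk (0 → 12). Not NE.
(Day, Dusk): Species 1 can switch to Dusk (0 → 1). Not NE.
(Day, Night): Species 1 can switch to Dusk (0 → 5). Not NE.
(Day, Mixed): Species 1 can switch to Dusk (8 → 9). Not NE.
(Dusk, Day): Species 1 can switch to Day (5 → 12). Not NE.
(Dusk, Dusk): Species 1 can switch to Night (1 → 11). Not NE.
(Dusk, Night): Species 2 can switch to Day (0 → 1). Not NE.
(Dusk, Mixed): Species 2 can switch to Dusk (4 → 8). Not NE.
(Night, Day): Species 1 can switch to Day (1 → 12). Not NE.
(Night, Dusk): Species 2 can switch to Day (2 → 3). Not NE.
(Night, Night): Species 1 can switch to Dusk (3 → 5). Not NE.
(Night, Mixed): Species 1 can switch to Day (7 → 8). Not NE.

No pure-strategy Nash equilibrium.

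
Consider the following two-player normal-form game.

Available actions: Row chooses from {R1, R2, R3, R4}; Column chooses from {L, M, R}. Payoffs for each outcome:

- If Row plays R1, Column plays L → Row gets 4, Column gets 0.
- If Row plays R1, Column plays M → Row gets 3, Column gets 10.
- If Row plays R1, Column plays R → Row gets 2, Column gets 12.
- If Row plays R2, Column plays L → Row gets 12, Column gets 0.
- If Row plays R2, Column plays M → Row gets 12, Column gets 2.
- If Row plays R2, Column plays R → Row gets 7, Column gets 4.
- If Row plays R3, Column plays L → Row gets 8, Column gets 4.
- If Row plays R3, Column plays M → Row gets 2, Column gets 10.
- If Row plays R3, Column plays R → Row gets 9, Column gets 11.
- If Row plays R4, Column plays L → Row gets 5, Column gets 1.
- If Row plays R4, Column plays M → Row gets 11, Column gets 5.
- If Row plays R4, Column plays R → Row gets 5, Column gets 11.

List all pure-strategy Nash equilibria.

Row against L: payoffs 4, 12, 8, 5 → best response R2.
Row against M: payoffs 3, 12, 2, 11 → best response R2.
Row against R: payoffs 2, 7, 9, 5 → best response R3.
Column against R1: payoffs 0, 10, 12 → best response R.
Column against R2: payoffs 0, 2, 4 → best response R.
Column against R3: payoffs 4, 10, 11 → best response R.
Column against R4: payoffs 1, 5, 11 → best response R.
Mutual best responses: (R3, R).

Pure NE: (R3, R)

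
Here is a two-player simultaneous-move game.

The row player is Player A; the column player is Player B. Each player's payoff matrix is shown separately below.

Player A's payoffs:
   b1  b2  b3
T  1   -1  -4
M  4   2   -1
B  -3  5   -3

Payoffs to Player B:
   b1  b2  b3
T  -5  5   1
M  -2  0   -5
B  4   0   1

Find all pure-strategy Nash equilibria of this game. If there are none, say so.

There is no pure-strategy Nash equilibrium.

(T, b1): Player A can switch to M (1 → 4). Not NE.
(T, b2): Player A can switch to M (-1 → 2). Not NE.
(T, b3): Player A can switch to M (-4 → -1). Not NE.
(M, b1): Player B can switch to b2 (-2 → 0). Not NE.
(M, b2): Player A can switch to B (2 → 5). Not NE.
(M, b3): Player B can switch to b1 (-5 → -2). Not NE.
(B, b1): Player A can switch to T (-3 → 1). Not NE.
(B, b2): Player B can switch to b1 (0 → 4). Not NE.
(B, b3): Player A can switch to M (-3 → -1). Not NE.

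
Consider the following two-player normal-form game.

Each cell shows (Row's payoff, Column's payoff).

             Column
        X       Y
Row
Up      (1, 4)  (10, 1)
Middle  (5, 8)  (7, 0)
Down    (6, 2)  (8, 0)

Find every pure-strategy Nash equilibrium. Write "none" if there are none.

Pure NE: (Down, X)

Mark each player's best response to every combination of opponents' strategies; a profile where every player is best-responding is a pure Nash equilibrium.
Row against X: payoffs 1, 5, 6 → best response Down.
Row against Y: payoffs 10, 7, 8 → best response Up.
Column against Up: payoffs 4, 1 → best response X.
Column against Middle: payoffs 8, 0 → best response X.
Column against Down: payoffs 2, 0 → best response X.
Mutual best responses: (Down, X).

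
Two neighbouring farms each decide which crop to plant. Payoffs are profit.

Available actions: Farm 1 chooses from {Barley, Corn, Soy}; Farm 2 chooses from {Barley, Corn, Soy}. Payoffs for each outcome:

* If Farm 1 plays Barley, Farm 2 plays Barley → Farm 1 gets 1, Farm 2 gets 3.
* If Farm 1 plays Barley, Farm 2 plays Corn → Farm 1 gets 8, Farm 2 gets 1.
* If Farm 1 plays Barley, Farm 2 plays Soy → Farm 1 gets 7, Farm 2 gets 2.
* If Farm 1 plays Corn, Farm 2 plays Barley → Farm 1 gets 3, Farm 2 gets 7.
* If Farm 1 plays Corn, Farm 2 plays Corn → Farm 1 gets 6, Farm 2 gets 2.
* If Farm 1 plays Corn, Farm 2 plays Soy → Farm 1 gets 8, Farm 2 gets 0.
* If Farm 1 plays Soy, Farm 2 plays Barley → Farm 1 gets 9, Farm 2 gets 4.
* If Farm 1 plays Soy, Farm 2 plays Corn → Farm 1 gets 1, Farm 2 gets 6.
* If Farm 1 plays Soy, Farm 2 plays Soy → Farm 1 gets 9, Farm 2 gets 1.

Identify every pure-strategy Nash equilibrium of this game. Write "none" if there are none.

There is no pure-strategy Nash equilibrium.

For each player, find the best response to each opponent profile; mutual best responses are the pure NE.
Farm 1 against Barley: payoffs 1, 3, 9 → best response Soy.
Farm 1 against Corn: payoffs 8, 6, 1 → best response Barley.
Farm 1 against Soy: payoffs 7, 8, 9 → best response Soy.
Farm 2 against Barley: payoffs 3, 1, 2 → best response Barley.
Farm 2 against Corn: payoffs 7, 2, 0 → best response Barley.
Farm 2 against Soy: payoffs 4, 6, 1 → best response Corn.
No profile is a mutual best response for all players.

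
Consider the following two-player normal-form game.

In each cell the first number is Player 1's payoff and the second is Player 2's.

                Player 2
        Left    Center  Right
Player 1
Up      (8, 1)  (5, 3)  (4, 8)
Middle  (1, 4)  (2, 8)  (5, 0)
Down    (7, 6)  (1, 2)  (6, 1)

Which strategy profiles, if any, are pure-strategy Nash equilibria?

This game has no pure Nash equilibrium.

Player 1 against Left: payoffs 8, 1, 7 → best response Up.
Player 1 against Center: payoffs 5, 2, 1 → best response Up.
Player 1 against Right: payoffs 4, 5, 6 → best response Down.
Player 2 against Up: payoffs 1, 3, 8 → best response Right.
Player 2 against Middle: payoffs 4, 8, 0 → best response Center.
Player 2 against Down: payoffs 6, 2, 1 → best response Left.
No profile is a mutual best response for all players.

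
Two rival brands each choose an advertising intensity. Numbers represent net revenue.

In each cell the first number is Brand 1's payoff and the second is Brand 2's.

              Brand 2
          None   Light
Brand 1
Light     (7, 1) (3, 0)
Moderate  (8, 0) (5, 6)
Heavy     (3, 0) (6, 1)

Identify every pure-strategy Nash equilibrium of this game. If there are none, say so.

(Light, None): Brand 1 can switch to Moderate (7 → 8). Not NE.
(Light, Light): Brand 1 can switch to Moderate (3 → 5). Not NE.
(Moderate, None): Brand 2 can switch to Light (0 → 6). Not NE.
(Moderate, Light): Brand 1 can switch to Heavy (5 → 6). Not NE.
(Heavy, None): Brand 1 can switch to Light (3 → 7). Not NE.
(Heavy, Light): Brand 1 gets 6, best alternative 5; Brand 2 gets 1, best alternative 0. No profitable deviation — NE.

(Heavy, Light)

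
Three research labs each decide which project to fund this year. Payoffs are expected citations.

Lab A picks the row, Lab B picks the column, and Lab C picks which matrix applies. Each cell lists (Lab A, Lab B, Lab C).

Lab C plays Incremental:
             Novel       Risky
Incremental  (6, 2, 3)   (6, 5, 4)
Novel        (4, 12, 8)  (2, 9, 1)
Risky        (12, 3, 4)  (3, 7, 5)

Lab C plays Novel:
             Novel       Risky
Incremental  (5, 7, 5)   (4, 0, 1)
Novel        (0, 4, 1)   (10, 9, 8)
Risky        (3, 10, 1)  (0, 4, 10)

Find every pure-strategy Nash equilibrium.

For each strategy profile, look for a profitable unilateral deviation.
(Incremental, Novel, Incremental): Lab A can switch to Risky (6 → 12). Not NE.
(Incremental, Novel, Novel): Lab A gets 5, best alternative 3; Lab B gets 7, best alternative 0; Lab C gets 5, best alternative 3. No profitable deviation — NE.
(Incremental, Risky, Incremental): Lab A gets 6, best alternative 3; Lab B gets 5, best alternative 2; Lab C gets 4, best alternative 1. No profitable deviation — NE.
(Incremental, Risky, Novel): Lab A can switch to Novel (4 → 10). Not NE.
(Novel, Novel, Incremental): Lab A can switch to Incremental (4 → 6). Not NE.
(Novel, Novel, Novel): Lab A can switch to Incremental (0 → 5). Not NE.
(Novel, Risky, Incremental): Lab A can switch to Incremental (2 → 6). Not NE.
(Novel, Risky, Novel): Lab A gets 10, best alternative 4; Lab B gets 9, best alternative 4; Lab C gets 8, best alternative 1. No profitable deviation — NE.
(Risky, Novel, Incremental): Lab B can switch to Risky (3 → 7). Not NE.
(The remaining 3 profiles each have a profitable deviation by the same check.)

The pure Nash equilibria are (Incremental, Novel, Novel), (Incremental, Risky, Incremental), (Novel, Risky, Novel).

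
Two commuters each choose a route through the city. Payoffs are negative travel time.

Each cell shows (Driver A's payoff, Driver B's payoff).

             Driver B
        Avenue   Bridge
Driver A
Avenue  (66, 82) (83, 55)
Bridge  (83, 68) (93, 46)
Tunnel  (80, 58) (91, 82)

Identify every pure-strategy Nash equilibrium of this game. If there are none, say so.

Pure NE: (Bridge, Avenue)

Driver A against Avenue: payoffs 66, 83, 80 → best response Bridge.
Driver A against Bridge: payoffs 83, 93, 91 → best response Bridge.
Driver B against Avenue: payoffs 82, 55 → best response Avenue.
Driver B against Bridge: payoffs 68, 46 → best response Avenue.
Driver B against Tunnel: payoffs 58, 82 → best response Bridge.
Mutual best responses: (Bridge, Avenue).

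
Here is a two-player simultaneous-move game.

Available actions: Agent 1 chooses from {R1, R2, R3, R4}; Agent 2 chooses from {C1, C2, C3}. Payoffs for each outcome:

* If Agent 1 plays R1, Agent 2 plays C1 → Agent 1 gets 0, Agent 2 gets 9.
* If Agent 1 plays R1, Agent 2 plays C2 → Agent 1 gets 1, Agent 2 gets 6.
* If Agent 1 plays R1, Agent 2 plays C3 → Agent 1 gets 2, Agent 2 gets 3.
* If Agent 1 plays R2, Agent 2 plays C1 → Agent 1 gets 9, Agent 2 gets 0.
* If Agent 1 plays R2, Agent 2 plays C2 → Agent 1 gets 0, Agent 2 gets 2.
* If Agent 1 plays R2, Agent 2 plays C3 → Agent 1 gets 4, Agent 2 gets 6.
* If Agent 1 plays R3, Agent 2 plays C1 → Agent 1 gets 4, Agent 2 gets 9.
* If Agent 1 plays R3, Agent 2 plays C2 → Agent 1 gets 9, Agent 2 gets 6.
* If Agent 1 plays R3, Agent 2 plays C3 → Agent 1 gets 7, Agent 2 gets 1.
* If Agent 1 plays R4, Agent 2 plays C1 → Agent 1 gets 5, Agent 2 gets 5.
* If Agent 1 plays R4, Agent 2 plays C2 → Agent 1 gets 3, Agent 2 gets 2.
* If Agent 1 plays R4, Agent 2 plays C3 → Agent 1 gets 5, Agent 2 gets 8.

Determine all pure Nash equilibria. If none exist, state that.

Agent 1 against C1: payoffs 0, 9, 4, 5 → best response R2.
Agent 1 against C2: payoffs 1, 0, 9, 3 → best response R3.
Agent 1 against C3: payoffs 2, 4, 7, 5 → best response R3.
Agent 2 against R1: payoffs 9, 6, 3 → best response C1.
Agent 2 against R2: payoffs 0, 2, 6 → best response C3.
Agent 2 against R3: payoffs 9, 6, 1 → best response C1.
Agent 2 against R4: payoffs 5, 2, 8 → best response C3.
No profile is a mutual best response for all players.

No pure-strategy Nash equilibrium.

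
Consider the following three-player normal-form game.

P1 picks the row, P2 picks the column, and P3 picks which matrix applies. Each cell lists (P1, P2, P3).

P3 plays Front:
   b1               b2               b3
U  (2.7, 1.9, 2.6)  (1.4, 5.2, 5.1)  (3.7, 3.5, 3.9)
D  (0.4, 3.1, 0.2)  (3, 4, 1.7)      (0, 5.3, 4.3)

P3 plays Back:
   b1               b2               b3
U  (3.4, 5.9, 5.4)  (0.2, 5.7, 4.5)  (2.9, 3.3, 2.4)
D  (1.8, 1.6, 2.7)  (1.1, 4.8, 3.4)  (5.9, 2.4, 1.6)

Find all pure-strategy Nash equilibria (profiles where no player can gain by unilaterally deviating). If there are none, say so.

The pure Nash equilibria are (U, b1, Back) and (D, b2, Back).

(U, b1, Front): P2 can switch to b2 (1.9 → 5.2). Not NE.
(U, b1, Back): P1 gets 3.4, best alternative 1.8; P2 gets 5.9, best alternative 5.7; P3 gets 5.4, best alternative 2.6. No profitable deviation — NE.
(U, b2, Front): P1 can switch to D (1.4 → 3). Not NE.
(U, b2, Back): P1 can switch to D (0.2 → 1.1). Not NE.
(U, b3, Front): P2 can switch to b2 (3.5 → 5.2). Not NE.
(U, b3, Back): P1 can switch to D (2.9 → 5.9). Not NE.
(D, b1, Front): P1 can switch to U (0.4 → 2.7). Not NE.
(D, b1, Back): P1 can switch to U (1.8 → 3.4). Not NE.
(D, b2, Front): P2 can switch to b3 (4 → 5.3). Not NE.
(D, b2, Back): P1 gets 1.1, best alternative 0.2; P2 gets 4.8, best alternative 2.4; P3 gets 3.4, best alternative 1.7. No profitable deviation — NE.
(D, b3, Front): P1 can switch to U (0 → 3.7). Not NE.
(D, b3, Back): P2 can switch to b2 (2.4 → 4.8). Not NE.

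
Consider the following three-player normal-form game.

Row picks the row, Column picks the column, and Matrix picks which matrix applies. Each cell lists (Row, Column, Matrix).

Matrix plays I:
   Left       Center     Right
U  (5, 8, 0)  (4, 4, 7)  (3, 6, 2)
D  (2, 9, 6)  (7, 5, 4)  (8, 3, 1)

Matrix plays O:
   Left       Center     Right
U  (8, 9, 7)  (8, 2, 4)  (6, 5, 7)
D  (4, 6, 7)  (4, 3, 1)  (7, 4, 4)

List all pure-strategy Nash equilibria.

(U, Left, O)

(U, Left, I): Matrix can switch to O (0 → 7). Not NE.
(U, Left, O): Row gets 8, best alternative 4; Column gets 9, best alternative 5; Matrix gets 7, best alternative 0. No profitable deviation — NE.
(U, Center, I): Row can switch to D (4 → 7). Not NE.
(U, Center, O): Column can switch to Left (2 → 9). Not NE.
(U, Right, I): Row can switch to D (3 → 8). Not NE.
(U, Right, O): Row can switch to D (6 → 7). Not NE.
(D, Left, I): Row can switch to U (2 → 5). Not NE.
(D, Left, O): Row can switch to U (4 → 8). Not NE.
(D, Center, I): Column can switch to Left (5 → 9). Not NE.
(The remaining 3 profiles each have a profitable deviation by the same check.)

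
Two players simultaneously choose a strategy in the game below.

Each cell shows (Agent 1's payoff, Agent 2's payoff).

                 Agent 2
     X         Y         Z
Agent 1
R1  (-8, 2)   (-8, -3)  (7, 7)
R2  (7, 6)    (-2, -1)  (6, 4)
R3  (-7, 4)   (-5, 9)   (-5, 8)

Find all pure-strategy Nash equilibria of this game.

(R1, X): Agent 1 can switch to R2 (-8 → 7). Not NE.
(R1, Y): Agent 1 can switch to R2 (-8 → -2). Not NE.
(R1, Z): Agent 1 gets 7, best alternative 6; Agent 2 gets 7, best alternative 2. No profitable deviation — NE.
(R2, X): Agent 1 gets 7, best alternative -7; Agent 2 gets 6, best alternative 4. No profitable deviation — NE.
(R2, Y): Agent 2 can switch to X (-1 → 6). Not NE.
(R2, Z): Agent 1 can switch to R1 (6 → 7). Not NE.
(R3, X): Agent 1 can switch to R2 (-7 → 7). Not NE.
(R3, Y): Agent 1 can switch to R2 (-5 → -2). Not NE.
(R3, Z): Agent 1 can switch to R1 (-5 → 7). Not NE.

The pure Nash equilibria are (R1, Z) and (R2, X).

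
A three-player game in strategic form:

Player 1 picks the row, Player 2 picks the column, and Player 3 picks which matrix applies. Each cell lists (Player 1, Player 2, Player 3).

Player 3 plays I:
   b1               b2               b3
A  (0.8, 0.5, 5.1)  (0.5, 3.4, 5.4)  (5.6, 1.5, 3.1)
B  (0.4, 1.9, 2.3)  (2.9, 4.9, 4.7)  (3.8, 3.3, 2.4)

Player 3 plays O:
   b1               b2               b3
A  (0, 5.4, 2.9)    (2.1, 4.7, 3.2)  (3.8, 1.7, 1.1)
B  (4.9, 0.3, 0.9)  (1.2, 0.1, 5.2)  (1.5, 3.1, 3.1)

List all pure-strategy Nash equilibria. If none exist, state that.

There is no pure-strategy Nash equilibrium.

Player 1 against (b1, I): payoffs 0.8, 0.4 → best response A.
Player 1 against (b1, O): payoffs 0, 4.9 → best response B.
Player 1 against (b2, I): payoffs 0.5, 2.9 → best response B.
Player 1 against (b2, O): payoffs 2.1, 1.2 → best response A.
Player 1 against (b3, I): payoffs 5.6, 3.8 → best response A.
Player 1 against (b3, O): payoffs 3.8, 1.5 → best response A.
Player 2 against (A, I): payoffs 0.5, 3.4, 1.5 → best response b2.
Player 2 against (A, O): payoffs 5.4, 4.7, 1.7 → best response b1.
Player 2 against (B, I): payoffs 1.9, 4.9, 3.3 → best response b2.
Player 2 against (B, O): payoffs 0.3, 0.1, 3.1 → best response b3.
Player 3 against (A, b1): payoffs 5.1, 2.9 → best response I.
Player 3 against (A, b2): payoffs 5.4, 3.2 → best response I.
Player 3 against (A, b3): payoffs 3.1, 1.1 → best response I.
Player 3 against (B, b1): payoffs 2.3, 0.9 → best response I.
Player 3 against (B, b2): payoffs 4.7, 5.2 → best response O.
Player 3 against (B, b3): payoffs 2.4, 3.1 → best response O.
No profile is a mutual best response for all players.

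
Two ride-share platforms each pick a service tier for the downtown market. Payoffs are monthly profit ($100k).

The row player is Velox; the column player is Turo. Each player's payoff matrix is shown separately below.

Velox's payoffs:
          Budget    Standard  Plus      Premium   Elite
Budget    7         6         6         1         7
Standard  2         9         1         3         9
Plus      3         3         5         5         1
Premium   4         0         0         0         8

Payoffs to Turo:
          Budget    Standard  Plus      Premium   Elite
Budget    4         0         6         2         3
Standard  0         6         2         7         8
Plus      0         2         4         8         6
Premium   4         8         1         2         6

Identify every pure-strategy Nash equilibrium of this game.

The pure Nash equilibria are (Budget, Plus); (Standard, Elite); (Plus, Premium).

(Budget, Budget): Turo can switch to Plus (4 → 6). Not NE.
(Budget, Standard): Velox can switch to Standard (6 → 9). Not NE.
(Budget, Plus): Velox gets 6, best alternative 5; Turo gets 6, best alternative 4. No profitable deviation — NE.
(Budget, Premium): Velox can switch to Standard (1 → 3). Not NE.
(Budget, Elite): Velox can switch to Standard (7 → 9). Not NE.
(Standard, Budget): Velox can switch to Budget (2 → 7). Not NE.
(Standard, Standard): Turo can switch to Premium (6 → 7). Not NE.
(Standard, Plus): Velox can switch to Budget (1 → 6). Not NE.
(Standard, Premium): Velox can switch to Plus (3 → 5). Not NE.
(Standard, Elite): Velox gets 9, best alternative 8; Turo gets 8, best alternative 7. No profitable deviation — NE.
(Plus, Budget): Velox can switch to Budget (3 → 7). Not NE.
(Plus, Standard): Velox can switch to Budget (3 → 6). Not NE.
(Plus, Plus): Velox can switch to Budget (5 → 6). Not NE.
(Plus, Premium): Velox gets 5, best alternative 3; Turo gets 8, best alternative 6. No profitable deviation — NE.
(Plus, Elite): Velox can switch to Budget (1 → 7). Not NE.
(The remaining 5 profiles each have a profitable deviation by the same check.)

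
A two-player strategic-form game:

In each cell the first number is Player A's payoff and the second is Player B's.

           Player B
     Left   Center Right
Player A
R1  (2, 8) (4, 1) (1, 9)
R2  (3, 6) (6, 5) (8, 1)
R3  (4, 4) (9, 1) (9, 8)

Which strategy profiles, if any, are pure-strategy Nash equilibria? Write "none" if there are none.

(R1, Left): Player A can switch to R2 (2 → 3). Not NE.
(R1, Center): Player A can switch to R2 (4 → 6). Not NE.
(R1, Right): Player A can switch to R2 (1 → 8). Not NE.
(R2, Left): Player A can switch to R3 (3 → 4). Not NE.
(R2, Center): Player A can switch to R3 (6 → 9). Not NE.
(R2, Right): Player A can switch to R3 (8 → 9). Not NE.
(R3, Right): Player A gets 9, best alternative 8; Player B gets 8, best alternative 4. No profitable deviation — NE.
(The remaining 2 profiles each have a profitable deviation by the same check.)

Pure NE: (R3, Right)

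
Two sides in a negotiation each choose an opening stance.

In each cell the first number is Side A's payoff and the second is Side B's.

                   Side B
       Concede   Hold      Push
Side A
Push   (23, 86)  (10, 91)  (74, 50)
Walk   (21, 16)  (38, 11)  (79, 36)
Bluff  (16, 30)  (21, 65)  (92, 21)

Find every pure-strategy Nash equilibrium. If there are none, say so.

none

Side A against Concede: payoffs 23, 21, 16 → best response Push.
Side A against Hold: payoffs 10, 38, 21 → best response Walk.
Side A against Push: payoffs 74, 79, 92 → best response Bluff.
Side B against Push: payoffs 86, 91, 50 → best response Hold.
Side B against Walk: payoffs 16, 11, 36 → best response Push.
Side B against Bluff: payoffs 30, 65, 21 → best response Hold.
No profile is a mutual best response for all players.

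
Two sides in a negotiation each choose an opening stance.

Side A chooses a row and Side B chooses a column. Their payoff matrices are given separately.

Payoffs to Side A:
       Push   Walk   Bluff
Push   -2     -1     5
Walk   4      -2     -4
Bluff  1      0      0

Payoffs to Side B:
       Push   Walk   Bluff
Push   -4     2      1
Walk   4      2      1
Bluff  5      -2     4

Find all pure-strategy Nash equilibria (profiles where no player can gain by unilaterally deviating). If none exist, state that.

The unique pure-strategy Nash equilibrium is (Walk, Push).

Side A against Push: payoffs -2, 4, 1 → best response Walk.
Side A against Walk: payoffs -1, -2, 0 → best response Bluff.
Side A against Bluff: payoffs 5, -4, 0 → best response Push.
Side B against Push: payoffs -4, 2, 1 → best response Walk.
Side B against Walk: payoffs 4, 2, 1 → best response Push.
Side B against Bluff: payoffs 5, -2, 4 → best response Push.
Mutual best responses: (Walk, Push).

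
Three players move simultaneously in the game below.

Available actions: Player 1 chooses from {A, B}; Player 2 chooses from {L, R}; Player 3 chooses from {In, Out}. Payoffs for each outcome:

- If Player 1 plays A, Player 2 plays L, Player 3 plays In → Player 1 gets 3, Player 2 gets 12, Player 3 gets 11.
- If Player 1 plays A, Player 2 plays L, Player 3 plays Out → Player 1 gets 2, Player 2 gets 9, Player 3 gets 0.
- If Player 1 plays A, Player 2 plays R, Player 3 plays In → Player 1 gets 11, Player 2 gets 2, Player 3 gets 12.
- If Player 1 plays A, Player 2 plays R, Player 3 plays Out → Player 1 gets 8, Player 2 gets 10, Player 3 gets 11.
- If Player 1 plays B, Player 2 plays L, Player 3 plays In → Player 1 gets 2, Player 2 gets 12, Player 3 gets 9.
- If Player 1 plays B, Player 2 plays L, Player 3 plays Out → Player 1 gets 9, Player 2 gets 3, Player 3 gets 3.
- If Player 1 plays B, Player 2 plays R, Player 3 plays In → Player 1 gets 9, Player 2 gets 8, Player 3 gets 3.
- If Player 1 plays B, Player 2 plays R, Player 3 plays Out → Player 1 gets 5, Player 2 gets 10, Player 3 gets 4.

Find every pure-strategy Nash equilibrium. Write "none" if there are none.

Player 1 against (L, In): payoffs 3, 2 → best response A.
Player 1 against (L, Out): payoffs 2, 9 → best response B.
Player 1 against (R, In): payoffs 11, 9 → best response A.
Player 1 against (R, Out): payoffs 8, 5 → best response A.
Player 2 against (A, In): payoffs 12, 2 → best response L.
Player 2 against (A, Out): payoffs 9, 10 → best response R.
Player 2 against (B, In): payoffs 12, 8 → best response L.
Player 2 against (B, Out): payoffs 3, 10 → best response R.
Player 3 against (A, L): payoffs 11, 0 → best response In.
Player 3 against (A, R): payoffs 12, 11 → best response In.
Player 3 against (B, L): payoffs 9, 3 → best response In.
Player 3 against (B, R): payoffs 3, 4 → best response Out.
Mutual best responses: (A, L, In).

(A, L, In)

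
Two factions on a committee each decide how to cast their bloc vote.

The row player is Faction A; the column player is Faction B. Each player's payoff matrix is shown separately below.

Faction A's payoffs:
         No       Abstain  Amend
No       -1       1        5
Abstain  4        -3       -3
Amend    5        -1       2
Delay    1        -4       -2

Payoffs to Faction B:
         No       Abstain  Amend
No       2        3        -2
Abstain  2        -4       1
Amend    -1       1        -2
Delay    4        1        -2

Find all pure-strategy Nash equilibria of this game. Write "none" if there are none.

For each player, find the best response to each opponent profile; mutual best responses are the pure NE.
Faction A against No: payoffs -1, 4, 5, 1 → best response Amend.
Faction A against Abstain: payoffs 1, -3, -1, -4 → best response No.
Faction A against Amend: payoffs 5, -3, 2, -2 → best response No.
Faction B against No: payoffs 2, 3, -2 → best response Abstain.
Faction B against Abstain: payoffs 2, -4, 1 → best response No.
Faction B against Amend: payoffs -1, 1, -2 → best response Abstain.
Faction B against Delay: payoffs 4, 1, -2 → best response No.
Mutual best responses: (No, Abstain).

(No, Abstain)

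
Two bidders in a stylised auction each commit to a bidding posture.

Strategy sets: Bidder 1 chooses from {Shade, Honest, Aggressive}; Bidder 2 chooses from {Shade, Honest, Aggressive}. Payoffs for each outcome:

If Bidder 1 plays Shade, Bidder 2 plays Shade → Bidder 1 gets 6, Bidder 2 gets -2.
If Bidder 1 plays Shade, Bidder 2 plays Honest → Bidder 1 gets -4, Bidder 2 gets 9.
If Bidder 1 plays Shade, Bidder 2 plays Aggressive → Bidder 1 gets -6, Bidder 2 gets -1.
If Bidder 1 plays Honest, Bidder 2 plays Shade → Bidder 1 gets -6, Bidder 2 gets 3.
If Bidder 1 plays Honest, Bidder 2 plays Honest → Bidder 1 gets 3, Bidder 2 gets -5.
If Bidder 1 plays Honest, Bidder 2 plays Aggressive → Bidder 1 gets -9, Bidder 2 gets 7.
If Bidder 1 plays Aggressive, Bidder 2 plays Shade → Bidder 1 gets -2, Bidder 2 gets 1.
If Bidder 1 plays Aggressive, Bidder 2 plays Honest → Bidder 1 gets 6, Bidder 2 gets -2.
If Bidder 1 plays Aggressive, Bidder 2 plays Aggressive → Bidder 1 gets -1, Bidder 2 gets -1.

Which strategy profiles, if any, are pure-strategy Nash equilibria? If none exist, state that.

For each player, find the best response to each opponent profile; mutual best responses are the pure NE.
Bidder 1 against Shade: payoffs 6, -6, -2 → best response Shade.
Bidder 1 against Honest: payoffs -4, 3, 6 → best response Aggressive.
Bidder 1 against Aggressive: payoffs -6, -9, -1 → best response Aggressive.
Bidder 2 against Shade: payoffs -2, 9, -1 → best response Honest.
Bidder 2 against Honest: payoffs 3, -5, 7 → best response Aggressive.
Bidder 2 against Aggressive: payoffs 1, -2, -1 → best response Shade.
No profile is a mutual best response for all players.

This game has no pure Nash equilibrium.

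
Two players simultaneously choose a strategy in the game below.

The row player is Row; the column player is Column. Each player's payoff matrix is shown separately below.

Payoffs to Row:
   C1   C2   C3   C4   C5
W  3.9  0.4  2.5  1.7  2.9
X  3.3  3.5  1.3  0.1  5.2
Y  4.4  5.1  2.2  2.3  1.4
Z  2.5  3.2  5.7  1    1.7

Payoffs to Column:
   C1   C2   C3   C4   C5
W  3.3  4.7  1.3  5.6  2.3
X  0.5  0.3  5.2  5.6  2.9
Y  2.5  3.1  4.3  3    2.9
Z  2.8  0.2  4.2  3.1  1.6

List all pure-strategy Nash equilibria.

Row against C1: payoffs 3.9, 3.3, 4.4, 2.5 → best response Y.
Row against C2: payoffs 0.4, 3.5, 5.1, 3.2 → best response Y.
Row against C3: payoffs 2.5, 1.3, 2.2, 5.7 → best response Z.
Row against C4: payoffs 1.7, 0.1, 2.3, 1 → best response Y.
Row against C5: payoffs 2.9, 5.2, 1.4, 1.7 → best response X.
Column against W: payoffs 3.3, 4.7, 1.3, 5.6, 2.3 → best response C4.
Column against X: payoffs 0.5, 0.3, 5.2, 5.6, 2.9 → best response C4.
Column against Y: payoffs 2.5, 3.1, 4.3, 3, 2.9 → best response C3.
Column against Z: payoffs 2.8, 0.2, 4.2, 3.1, 1.6 → best response C3.
Mutual best responses: (Z, C3).

The unique pure-strategy Nash equilibrium is (Z, C3).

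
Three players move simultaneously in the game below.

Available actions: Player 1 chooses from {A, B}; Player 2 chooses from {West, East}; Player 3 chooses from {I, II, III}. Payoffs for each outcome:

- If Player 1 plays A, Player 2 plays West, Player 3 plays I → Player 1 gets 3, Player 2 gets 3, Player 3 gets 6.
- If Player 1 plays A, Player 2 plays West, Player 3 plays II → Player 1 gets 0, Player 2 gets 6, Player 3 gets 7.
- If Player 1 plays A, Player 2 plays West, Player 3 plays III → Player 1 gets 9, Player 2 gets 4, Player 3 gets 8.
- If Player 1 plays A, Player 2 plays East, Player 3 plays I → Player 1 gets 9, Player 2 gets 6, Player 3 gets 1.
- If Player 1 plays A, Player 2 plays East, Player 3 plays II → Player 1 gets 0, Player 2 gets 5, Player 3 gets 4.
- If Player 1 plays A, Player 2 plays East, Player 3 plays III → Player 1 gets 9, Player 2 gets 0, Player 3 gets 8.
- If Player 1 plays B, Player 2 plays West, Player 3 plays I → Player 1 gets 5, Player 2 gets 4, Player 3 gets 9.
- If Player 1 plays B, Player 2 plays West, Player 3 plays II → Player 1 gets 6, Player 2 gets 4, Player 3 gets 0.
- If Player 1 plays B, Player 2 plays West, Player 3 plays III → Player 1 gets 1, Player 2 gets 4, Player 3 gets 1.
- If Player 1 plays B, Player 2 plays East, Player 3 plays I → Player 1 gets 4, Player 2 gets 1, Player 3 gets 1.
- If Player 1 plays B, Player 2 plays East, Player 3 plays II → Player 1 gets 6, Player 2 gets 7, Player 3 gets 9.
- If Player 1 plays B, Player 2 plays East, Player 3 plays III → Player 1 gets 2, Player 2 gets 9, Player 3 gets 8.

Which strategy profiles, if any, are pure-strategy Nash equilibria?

For each player, find the best response to each opponent profile; mutual best responses are the pure NE.
Player 1 against (West, I): payoffs 3, 5 → best response B.
Player 1 against (West, II): payoffs 0, 6 → best response B.
Player 1 against (West, III): payoffs 9, 1 → best response A.
Player 1 against (East, I): payoffs 9, 4 → best response A.
Player 1 against (East, II): payoffs 0, 6 → best response B.
Player 1 against (East, III): payoffs 9, 2 → best response A.
Player 2 against (A, I): payoffs 3, 6 → best response East.
Player 2 against (A, II): payoffs 6, 5 → best response West.
Player 2 against (A, III): payoffs 4, 0 → best response West.
Player 2 against (B, I): payoffs 4, 1 → best response West.
Player 2 against (B, II): payoffs 4, 7 → best response East.
Player 2 against (B, III): payoffs 4, 9 → best response East.
Player 3 against (A, West): payoffs 6, 7, 8 → best response III.
Player 3 against (A, East): payoffs 1, 4, 8 → best response III.
Player 3 against (B, West): payoffs 9, 0, 1 → best response I.
Player 3 against (B, East): payoffs 1, 9, 8 → best response II.
Mutual best responses: (A, West, III); (B, West, I); (B, East, II).

Pure-strategy Nash equilibria: (A, West, III), (B, West, I), (B, East, II)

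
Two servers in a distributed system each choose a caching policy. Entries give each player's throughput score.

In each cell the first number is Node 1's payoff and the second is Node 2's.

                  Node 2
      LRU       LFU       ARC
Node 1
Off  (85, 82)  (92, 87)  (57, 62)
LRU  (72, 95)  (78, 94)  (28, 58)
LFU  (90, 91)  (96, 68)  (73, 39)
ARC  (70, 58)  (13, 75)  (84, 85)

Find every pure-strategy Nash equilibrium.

(LFU, LRU) and (ARC, ARC)

Node 1 against LRU: payoffs 85, 72, 90, 70 → best response LFU.
Node 1 against LFU: payoffs 92, 78, 96, 13 → best response LFU.
Node 1 against ARC: payoffs 57, 28, 73, 84 → best response ARC.
Node 2 against Off: payoffs 82, 87, 62 → best response LFU.
Node 2 against LRU: payoffs 95, 94, 58 → best response LRU.
Node 2 against LFU: payoffs 91, 68, 39 → best response LRU.
Node 2 against ARC: payoffs 58, 75, 85 → best response ARC.
Mutual best responses: (LFU, LRU); (ARC, ARC).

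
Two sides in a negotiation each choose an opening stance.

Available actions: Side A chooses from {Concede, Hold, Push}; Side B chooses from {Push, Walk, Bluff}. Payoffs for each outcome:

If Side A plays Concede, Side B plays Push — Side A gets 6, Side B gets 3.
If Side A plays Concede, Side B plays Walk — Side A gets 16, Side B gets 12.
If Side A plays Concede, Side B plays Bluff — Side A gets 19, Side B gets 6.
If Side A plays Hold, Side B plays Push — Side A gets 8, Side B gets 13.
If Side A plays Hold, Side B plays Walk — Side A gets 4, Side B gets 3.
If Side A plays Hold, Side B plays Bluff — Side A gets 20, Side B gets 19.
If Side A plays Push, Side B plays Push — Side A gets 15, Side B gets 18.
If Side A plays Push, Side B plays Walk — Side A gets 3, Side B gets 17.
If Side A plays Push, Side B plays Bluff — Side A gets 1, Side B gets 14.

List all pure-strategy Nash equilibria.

For each player, find the best response to each opponent profile; mutual best responses are the pure NE.
Side A against Push: payoffs 6, 8, 15 → best response Push.
Side A against Walk: payoffs 16, 4, 3 → best response Concede.
Side A against Bluff: payoffs 19, 20, 1 → best response Hold.
Side B against Concede: payoffs 3, 12, 6 → best response Walk.
Side B against Hold: payoffs 13, 3, 19 → best response Bluff.
Side B against Push: payoffs 18, 17, 14 → best response Push.
Mutual best responses: (Concede, Walk); (Hold, Bluff); (Push, Push).

Pure-strategy Nash equilibria: (Concede, Walk) and (Hold, Bluff) and (Push, Push)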